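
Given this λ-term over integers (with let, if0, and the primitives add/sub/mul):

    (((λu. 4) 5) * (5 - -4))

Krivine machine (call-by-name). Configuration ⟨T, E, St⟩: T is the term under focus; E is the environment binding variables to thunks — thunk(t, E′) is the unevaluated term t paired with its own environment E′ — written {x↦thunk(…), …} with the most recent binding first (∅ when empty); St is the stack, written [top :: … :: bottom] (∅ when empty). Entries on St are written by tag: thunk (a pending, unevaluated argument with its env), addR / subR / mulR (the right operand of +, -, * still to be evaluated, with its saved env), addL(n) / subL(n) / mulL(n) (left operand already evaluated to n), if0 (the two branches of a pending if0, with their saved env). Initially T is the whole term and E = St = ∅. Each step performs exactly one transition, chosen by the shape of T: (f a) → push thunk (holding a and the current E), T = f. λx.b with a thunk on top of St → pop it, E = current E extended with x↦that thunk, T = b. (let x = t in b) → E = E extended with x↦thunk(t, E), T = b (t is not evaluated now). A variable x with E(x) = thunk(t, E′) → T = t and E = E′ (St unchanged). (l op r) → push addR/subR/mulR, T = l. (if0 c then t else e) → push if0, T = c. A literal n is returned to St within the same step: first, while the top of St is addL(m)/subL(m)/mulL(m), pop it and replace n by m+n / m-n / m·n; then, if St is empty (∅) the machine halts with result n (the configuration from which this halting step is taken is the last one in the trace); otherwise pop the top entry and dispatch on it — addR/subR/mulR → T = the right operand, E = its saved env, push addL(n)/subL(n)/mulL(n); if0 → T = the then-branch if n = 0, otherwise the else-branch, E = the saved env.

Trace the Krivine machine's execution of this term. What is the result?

t=0: <T=(((λu. 4) 5) * (5 - -4)), E=∅, St=∅>
t=1: <T=((λu. 4) 5), E=∅, St=[mulR]>
t=2: <T=(λu. 4), E=∅, St=[thunk :: mulR]>
t=3: <T=4, E={u↦thunk(5, ∅)}, St=[mulR]>
t=4: <T=(5 - -4), E=∅, St=[mulL(4)]>
t=5: <T=5, E=∅, St=[subR :: mulL(4)]>
t=6: <T=-4, E=∅, St=[subL(5) :: mulL(4)]>
→ final value 36

Answer: 36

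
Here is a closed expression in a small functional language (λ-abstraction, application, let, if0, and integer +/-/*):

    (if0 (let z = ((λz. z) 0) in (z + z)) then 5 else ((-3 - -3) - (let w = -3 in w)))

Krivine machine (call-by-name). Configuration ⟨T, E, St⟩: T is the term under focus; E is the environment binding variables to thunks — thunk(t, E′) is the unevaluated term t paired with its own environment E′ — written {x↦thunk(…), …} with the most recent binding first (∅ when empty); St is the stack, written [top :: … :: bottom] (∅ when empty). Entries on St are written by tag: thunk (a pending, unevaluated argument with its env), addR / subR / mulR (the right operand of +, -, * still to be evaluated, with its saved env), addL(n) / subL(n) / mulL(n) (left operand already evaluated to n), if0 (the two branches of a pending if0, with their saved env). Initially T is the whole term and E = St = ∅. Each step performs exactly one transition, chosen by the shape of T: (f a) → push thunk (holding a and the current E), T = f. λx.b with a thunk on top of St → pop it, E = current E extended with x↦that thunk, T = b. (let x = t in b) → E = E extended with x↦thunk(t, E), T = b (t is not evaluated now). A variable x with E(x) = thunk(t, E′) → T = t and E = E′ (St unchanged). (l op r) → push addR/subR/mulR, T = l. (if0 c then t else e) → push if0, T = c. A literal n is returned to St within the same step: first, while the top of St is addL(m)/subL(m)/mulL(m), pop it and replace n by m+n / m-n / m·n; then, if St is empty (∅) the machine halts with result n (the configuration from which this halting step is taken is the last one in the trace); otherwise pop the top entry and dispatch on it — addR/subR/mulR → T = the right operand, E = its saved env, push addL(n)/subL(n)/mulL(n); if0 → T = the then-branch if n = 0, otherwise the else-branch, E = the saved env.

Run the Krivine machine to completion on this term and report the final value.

0. <T=(if0 (let z = ((λz. z) 0) in (z + z)) then 5 else ((-3 - -3) - (let w = -3 in w))), E=∅, St=∅>
1. <T=(let z = ((λz. z) 0) in (z + z)), E=∅, St=[if0]>
2. <T=(z + z), E={z↦thunk(((λz. z) 0), ∅)}, St=[if0]>
3. <T=z, E={z↦thunk(((λz. z) 0), ∅)}, St=[addR :: if0]>
4. <T=((λz. z) 0), E=∅, St=[addR :: if0]>
5. <T=(λz. z), E=∅, St=[thunk :: addR :: if0]>
6. <T=z, E={z↦thunk(0, ∅)}, St=[addR :: if0]>
7. <T=0, E=∅, St=[addR :: if0]>
8. <T=z, E={z↦thunk(((λz. z) 0), ∅)}, St=[addL(0) :: if0]>
9. <T=((λz. z) 0), E=∅, St=[addL(0) :: if0]>
10. <T=(λz. z), E=∅, St=[thunk :: addL(0) :: if0]>
11. <T=z, E={z↦thunk(0, ∅)}, St=[addL(0) :: if0]>
12. <T=0, E=∅, St=[addL(0) :: if0]>
13. <T=5, E=∅, St=∅>
→ final value 5

Answer: 5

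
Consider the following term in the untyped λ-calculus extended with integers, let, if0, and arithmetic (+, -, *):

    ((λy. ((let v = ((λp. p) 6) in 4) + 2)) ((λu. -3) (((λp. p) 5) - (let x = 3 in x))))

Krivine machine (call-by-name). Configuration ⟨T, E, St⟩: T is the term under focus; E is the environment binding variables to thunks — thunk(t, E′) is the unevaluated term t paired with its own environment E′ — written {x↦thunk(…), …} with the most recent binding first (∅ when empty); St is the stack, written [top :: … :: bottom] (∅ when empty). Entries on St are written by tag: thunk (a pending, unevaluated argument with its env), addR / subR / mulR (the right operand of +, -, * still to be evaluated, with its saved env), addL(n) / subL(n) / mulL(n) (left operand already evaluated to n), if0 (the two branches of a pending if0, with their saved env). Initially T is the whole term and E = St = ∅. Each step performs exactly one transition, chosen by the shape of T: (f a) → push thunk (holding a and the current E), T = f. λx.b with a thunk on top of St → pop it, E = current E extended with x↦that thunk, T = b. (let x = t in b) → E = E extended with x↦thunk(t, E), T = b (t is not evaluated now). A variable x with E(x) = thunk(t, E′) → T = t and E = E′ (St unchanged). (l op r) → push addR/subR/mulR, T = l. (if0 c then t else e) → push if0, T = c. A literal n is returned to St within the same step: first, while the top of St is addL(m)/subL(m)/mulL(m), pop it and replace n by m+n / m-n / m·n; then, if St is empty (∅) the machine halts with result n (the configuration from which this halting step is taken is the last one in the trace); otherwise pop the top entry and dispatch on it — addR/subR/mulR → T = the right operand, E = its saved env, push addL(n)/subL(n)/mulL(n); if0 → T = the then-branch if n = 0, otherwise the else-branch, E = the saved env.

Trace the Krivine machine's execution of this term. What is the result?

[0] ⟨T=((λy. ((let v = ((λp. p) 6) in 4) + 2)) ((λu. -3) (((λp. p) 5) - (let x = 3 in x)))); E=∅; St=∅⟩
[1] ⟨T=(λy. ((let v = ((λp. p) 6) in 4) + 2)); E=∅; St=[thunk]⟩
[2] ⟨T=((let v = ((λp. p) 6) in 4) + 2); E={y↦thunk(((λu. -3) (((λp. p) 5) - (let x = 3 in x))), ∅)}; St=∅⟩
[3] ⟨T=(let v = ((λp. p) 6) in 4); E={y↦thunk(((λu. -3) (((λp. p) 5) - (let x = 3 in x))), ∅)}; St=[addR]⟩
[4] ⟨T=4; E={v↦thunk(((λp. p) 6), {y↦thunk(((λu. -3) (((λp. p) 5) - (let x = 3 in x))), ∅)}), y↦thunk(((λu. -3) (((λp. p) 5) - (let x = 3 in x))), ∅)}; St=[addR]⟩
[5] ⟨T=2; E={y↦thunk(((λu. -3) (((λp. p) 5) - (let x = 3 in x))), ∅)}; St=[addL(4)]⟩
→ final value 6

Answer: 6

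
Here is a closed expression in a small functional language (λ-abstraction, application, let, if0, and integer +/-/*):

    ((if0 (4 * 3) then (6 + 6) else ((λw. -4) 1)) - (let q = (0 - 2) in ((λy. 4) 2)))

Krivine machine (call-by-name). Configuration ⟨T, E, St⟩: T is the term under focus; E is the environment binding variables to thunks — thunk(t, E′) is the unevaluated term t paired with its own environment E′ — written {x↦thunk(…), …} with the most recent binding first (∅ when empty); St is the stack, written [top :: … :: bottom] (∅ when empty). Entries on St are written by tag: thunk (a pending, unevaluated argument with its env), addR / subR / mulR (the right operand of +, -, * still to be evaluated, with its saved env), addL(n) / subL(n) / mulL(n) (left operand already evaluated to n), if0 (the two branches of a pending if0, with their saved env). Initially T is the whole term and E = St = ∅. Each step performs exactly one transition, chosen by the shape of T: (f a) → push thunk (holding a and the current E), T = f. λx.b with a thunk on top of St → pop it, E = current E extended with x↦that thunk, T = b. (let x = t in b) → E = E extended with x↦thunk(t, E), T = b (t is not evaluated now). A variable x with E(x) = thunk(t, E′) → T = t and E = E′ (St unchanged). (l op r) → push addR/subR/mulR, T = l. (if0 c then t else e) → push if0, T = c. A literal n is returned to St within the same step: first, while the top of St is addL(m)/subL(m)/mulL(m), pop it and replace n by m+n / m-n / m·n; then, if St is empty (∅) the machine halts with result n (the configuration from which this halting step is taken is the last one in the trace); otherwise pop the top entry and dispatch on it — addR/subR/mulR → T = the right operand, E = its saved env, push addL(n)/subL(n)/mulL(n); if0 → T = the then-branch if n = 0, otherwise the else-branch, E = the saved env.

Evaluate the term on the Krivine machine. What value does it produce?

[0] ⟨T=((if0 (4 * 3) then (6 + 6) else ((λw. -4) 1)) - (let q = (0 - 2) in ((λy. 4) 2))); E=∅; St=∅⟩
[1] ⟨T=(if0 (4 * 3) then (6 + 6) else ((λw. -4) 1)); E=∅; St=[subR]⟩
[2] ⟨T=(4 * 3); E=∅; St=[if0 :: subR]⟩
[3] ⟨T=4; E=∅; St=[mulR :: if0 :: subR]⟩
[4] ⟨T=3; E=∅; St=[mulL(4) :: if0 :: subR]⟩
[5] ⟨T=((λw. -4) 1); E=∅; St=[subR]⟩
[6] ⟨T=(λw. -4); E=∅; St=[thunk :: subR]⟩
[7] ⟨T=-4; E={w↦thunk(1, ∅)}; St=[subR]⟩
[8] ⟨T=(let q = (0 - 2) in ((λy. 4) 2)); E=∅; St=[subL(-4)]⟩
[9] ⟨T=((λy. 4) 2); E={q↦thunk((0 - 2), ∅)}; St=[subL(-4)]⟩
[10] ⟨T=(λy. 4); E={q↦thunk((0 - 2), ∅)}; St=[thunk :: subL(-4)]⟩
[11] ⟨T=4; E={y↦thunk(2, {q↦thunk((0 - 2), ∅)}), q↦thunk((0 - 2), ∅)}; St=[subL(-4)]⟩
→ final value -8

Answer: -8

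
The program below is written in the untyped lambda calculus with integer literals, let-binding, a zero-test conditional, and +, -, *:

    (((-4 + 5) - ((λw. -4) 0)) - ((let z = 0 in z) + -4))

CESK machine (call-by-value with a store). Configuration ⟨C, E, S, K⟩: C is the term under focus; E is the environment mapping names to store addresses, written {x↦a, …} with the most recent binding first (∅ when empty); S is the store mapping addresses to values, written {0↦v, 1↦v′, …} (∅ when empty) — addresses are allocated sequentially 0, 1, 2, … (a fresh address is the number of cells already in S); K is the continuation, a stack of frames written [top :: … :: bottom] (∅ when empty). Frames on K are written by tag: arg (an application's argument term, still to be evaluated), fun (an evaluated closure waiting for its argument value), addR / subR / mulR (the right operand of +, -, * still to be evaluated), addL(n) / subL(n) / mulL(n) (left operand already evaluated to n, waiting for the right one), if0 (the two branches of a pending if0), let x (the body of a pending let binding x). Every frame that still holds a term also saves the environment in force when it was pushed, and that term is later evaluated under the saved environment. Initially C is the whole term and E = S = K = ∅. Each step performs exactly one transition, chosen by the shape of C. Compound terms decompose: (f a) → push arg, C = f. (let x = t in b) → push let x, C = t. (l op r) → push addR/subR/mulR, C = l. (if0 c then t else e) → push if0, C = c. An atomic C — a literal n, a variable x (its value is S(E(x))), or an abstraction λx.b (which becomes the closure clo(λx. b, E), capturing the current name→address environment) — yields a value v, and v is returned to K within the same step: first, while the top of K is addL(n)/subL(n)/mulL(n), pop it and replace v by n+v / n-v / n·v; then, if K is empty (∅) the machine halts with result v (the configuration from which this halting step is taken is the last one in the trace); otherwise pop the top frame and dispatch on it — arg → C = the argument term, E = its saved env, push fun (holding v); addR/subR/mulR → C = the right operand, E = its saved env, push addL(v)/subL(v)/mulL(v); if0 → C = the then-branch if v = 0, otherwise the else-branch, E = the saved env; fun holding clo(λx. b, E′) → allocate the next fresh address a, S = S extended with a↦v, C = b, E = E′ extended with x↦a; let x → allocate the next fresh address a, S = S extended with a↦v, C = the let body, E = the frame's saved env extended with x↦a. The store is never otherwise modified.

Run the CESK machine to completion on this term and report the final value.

Answer: 9

Execution trace:
[0] [C=(((-4 + 5) - ((λw. -4) 0)) - ((let z = 0 in z) + -4)) | E=∅ | S=∅ | K=∅]
[1] [C=((-4 + 5) - ((λw. -4) 0)) | E=∅ | S=∅ | K=[subR]]
[2] [C=(-4 + 5) | E=∅ | S=∅ | K=[subR :: subR]]
[3] [C=-4 | E=∅ | S=∅ | K=[addR :: subR :: subR]]
[4] [C=5 | E=∅ | S=∅ | K=[addL(-4) :: subR :: subR]]
[5] [C=((λw. -4) 0) | E=∅ | S=∅ | K=[subL(1) :: subR]]
[6] [C=(λw. -4) | E=∅ | S=∅ | K=[arg :: subL(1) :: subR]]
[7] [C=0 | E=∅ | S=∅ | K=[fun :: subL(1) :: subR]]
[8] [C=-4 | E={w↦0} | S={0↦0} | K=[subL(1) :: subR]]
[9] [C=((let z = 0 in z) + -4) | E=∅ | S={0↦0} | K=[subL(5)]]
[10] [C=(let z = 0 in z) | E=∅ | S={0↦0} | K=[addR :: subL(5)]]
[11] [C=0 | E=∅ | S={0↦0} | K=[let z :: addR :: subL(5)]]
[12] [C=z | E={z↦1} | S={0↦0, 1↦0} | K=[addR :: subL(5)]]
[13] [C=-4 | E=∅ | S={0↦0, 1↦0} | K=[addL(0) :: subL(5)]]
→ final value 9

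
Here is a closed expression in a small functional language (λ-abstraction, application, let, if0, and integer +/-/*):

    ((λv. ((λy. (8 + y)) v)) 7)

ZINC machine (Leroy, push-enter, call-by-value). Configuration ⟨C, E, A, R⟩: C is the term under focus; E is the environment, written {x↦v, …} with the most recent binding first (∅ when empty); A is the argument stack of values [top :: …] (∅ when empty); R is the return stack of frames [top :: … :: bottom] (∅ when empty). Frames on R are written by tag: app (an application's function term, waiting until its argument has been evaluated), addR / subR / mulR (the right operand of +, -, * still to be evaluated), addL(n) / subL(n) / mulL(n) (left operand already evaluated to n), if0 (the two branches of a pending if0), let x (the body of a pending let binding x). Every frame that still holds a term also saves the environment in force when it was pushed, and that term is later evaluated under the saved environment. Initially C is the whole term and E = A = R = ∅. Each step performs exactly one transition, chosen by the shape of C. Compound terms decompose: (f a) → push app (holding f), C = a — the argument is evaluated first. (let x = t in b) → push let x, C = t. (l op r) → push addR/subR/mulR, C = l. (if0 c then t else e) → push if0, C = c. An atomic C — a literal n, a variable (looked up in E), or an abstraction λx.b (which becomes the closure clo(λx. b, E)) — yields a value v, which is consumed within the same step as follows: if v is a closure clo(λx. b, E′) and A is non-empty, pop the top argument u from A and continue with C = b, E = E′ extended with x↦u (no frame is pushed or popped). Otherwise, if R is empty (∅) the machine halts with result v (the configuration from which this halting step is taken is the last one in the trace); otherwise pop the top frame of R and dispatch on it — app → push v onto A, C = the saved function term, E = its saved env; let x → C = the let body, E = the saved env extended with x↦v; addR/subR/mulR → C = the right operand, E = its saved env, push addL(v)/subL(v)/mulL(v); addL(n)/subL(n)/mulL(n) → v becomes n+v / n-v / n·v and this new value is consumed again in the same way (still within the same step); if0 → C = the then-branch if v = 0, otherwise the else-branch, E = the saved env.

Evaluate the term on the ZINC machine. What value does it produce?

Answer: 15

Machine steps:
[0] <C=((λv. ((λy. (8 + y)) v)) 7), E=∅, A=∅, R=∅>
[1] <C=7, E=∅, A=∅, R=[app]>
[2] <C=(λv. ((λy. (8 + y)) v)), E=∅, A=[7], R=∅>
[3] <C=((λy. (8 + y)) v), E={v↦7}, A=∅, R=∅>
[4] <C=v, E={v↦7}, A=∅, R=[app]>
[5] <C=(λy. (8 + y)), E={v↦7}, A=[7], R=∅>
[6] <C=(8 + y), E={y↦7, v↦7}, A=∅, R=∅>
[7] <C=8, E={y↦7, v↦7}, A=∅, R=[addR]>
[8] <C=y, E={y↦7, v↦7}, A=∅, R=[addL(8)]>
→ final value 15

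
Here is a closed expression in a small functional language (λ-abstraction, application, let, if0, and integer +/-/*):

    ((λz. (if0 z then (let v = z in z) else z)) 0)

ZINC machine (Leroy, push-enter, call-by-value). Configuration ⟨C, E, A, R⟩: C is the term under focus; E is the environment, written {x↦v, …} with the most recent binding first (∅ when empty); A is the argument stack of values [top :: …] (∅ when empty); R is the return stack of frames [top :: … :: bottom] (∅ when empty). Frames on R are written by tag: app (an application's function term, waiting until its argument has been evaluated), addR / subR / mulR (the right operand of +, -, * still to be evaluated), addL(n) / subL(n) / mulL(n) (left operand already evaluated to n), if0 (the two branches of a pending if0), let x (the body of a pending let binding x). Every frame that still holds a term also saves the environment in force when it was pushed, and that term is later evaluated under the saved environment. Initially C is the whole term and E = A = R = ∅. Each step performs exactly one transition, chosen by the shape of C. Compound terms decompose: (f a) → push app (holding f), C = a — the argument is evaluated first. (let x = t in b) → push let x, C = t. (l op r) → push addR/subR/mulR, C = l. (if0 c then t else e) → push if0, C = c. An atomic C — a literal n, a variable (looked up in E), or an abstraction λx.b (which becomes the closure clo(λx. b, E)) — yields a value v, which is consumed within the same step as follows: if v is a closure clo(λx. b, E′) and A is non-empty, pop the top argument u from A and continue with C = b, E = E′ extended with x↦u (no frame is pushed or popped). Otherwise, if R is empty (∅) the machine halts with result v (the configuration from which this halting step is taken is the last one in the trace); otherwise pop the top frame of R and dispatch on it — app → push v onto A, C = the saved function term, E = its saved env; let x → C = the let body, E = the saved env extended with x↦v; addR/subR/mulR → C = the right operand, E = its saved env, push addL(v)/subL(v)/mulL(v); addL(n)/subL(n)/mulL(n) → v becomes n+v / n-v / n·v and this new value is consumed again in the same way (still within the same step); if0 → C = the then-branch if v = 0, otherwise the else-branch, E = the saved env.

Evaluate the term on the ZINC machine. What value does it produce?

Answer: 0

Machine steps:
t=0: [C=((λz. (if0 z then (let v = z in z) else z)) 0) | E=∅ | A=∅ | R=∅]
t=1: [C=0 | E=∅ | A=∅ | R=[app]]
t=2: [C=(λz. (if0 z then (let v = z in z) else z)) | E=∅ | A=[0] | R=∅]
t=3: [C=(if0 z then (let v = z in z) else z) | E={z↦0} | A=∅ | R=∅]
t=4: [C=z | E={z↦0} | A=∅ | R=[if0]]
t=5: [C=(let v = z in z) | E={z↦0} | A=∅ | R=∅]
t=6: [C=z | E={z↦0} | A=∅ | R=[let v]]
t=7: [C=z | E={v↦0, z↦0} | A=∅ | R=∅]
→ final value 0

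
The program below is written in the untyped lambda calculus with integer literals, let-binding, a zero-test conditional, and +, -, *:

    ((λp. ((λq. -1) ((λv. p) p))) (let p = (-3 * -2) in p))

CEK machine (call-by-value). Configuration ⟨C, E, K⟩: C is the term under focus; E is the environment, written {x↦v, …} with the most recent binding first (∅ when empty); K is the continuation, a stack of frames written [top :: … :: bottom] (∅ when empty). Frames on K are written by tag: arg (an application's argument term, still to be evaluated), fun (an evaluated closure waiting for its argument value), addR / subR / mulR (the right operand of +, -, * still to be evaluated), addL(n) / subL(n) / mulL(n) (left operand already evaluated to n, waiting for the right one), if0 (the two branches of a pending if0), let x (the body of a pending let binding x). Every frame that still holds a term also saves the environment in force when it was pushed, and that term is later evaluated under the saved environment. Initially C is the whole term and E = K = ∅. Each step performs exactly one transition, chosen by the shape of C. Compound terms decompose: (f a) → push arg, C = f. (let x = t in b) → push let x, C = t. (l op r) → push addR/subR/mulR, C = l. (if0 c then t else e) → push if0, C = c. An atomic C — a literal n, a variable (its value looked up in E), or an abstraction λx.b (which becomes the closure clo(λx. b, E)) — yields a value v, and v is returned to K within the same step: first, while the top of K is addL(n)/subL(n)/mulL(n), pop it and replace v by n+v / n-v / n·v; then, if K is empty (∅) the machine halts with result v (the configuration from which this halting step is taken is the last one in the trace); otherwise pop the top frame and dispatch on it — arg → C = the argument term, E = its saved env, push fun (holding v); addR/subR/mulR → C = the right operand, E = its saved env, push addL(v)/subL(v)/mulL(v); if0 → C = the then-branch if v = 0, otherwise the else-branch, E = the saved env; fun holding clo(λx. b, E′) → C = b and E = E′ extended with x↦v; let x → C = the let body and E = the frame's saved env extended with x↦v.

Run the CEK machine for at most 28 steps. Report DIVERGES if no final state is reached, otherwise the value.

t=0: ⟨C=((λp. ((λq. -1) ((λv. p) p))) (let p = (-3 * -2) in p)); E=∅; K=∅⟩
t=1: ⟨C=(λp. ((λq. -1) ((λv. p) p))); E=∅; K=[arg]⟩
t=2: ⟨C=(let p = (-3 * -2) in p); E=∅; K=[fun]⟩
t=3: ⟨C=(-3 * -2); E=∅; K=[let p :: fun]⟩
t=4: ⟨C=-3; E=∅; K=[mulR :: let p :: fun]⟩
t=5: ⟨C=-2; E=∅; K=[mulL(-3) :: let p :: fun]⟩
t=6: ⟨C=p; E={p↦6}; K=[fun]⟩
t=7: ⟨C=((λq. -1) ((λv. p) p)); E={p↦6}; K=∅⟩
t=8: ⟨C=(λq. -1); E={p↦6}; K=[arg]⟩
t=9: ⟨C=((λv. p) p); E={p↦6}; K=[fun]⟩
t=10: ⟨C=(λv. p); E={p↦6}; K=[arg :: fun]⟩
t=11: ⟨C=p; E={p↦6}; K=[fun :: fun]⟩
t=12: ⟨C=p; E={v↦6, p↦6}; K=[fun]⟩
t=13: ⟨C=-1; E={q↦6, p↦6}; K=∅⟩
→ final value -1

Answer: -1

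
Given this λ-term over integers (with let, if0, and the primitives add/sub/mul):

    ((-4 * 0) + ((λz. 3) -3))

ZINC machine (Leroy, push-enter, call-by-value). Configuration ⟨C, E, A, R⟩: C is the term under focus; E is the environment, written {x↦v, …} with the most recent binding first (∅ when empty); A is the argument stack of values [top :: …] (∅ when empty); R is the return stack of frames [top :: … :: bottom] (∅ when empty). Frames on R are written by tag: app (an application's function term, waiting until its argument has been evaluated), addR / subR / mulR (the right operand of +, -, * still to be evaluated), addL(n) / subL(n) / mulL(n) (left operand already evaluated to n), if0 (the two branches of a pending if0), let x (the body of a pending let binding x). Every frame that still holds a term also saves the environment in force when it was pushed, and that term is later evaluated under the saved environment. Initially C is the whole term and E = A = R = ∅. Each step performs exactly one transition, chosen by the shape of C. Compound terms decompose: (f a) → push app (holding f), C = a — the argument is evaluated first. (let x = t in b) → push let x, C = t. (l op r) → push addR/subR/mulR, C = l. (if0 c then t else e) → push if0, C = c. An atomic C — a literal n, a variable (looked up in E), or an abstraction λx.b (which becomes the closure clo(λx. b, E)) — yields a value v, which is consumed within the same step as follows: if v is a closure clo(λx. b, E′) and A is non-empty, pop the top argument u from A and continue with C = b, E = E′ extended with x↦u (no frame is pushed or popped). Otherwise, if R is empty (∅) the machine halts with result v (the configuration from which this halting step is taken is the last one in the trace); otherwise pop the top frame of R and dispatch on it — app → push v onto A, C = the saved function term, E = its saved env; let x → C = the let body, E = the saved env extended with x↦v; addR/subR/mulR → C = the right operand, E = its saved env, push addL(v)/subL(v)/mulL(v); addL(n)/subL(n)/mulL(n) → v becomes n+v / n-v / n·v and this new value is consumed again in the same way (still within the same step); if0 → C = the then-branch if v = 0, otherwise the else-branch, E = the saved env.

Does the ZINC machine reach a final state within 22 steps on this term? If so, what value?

Answer: 3

Execution trace:
0. [C=((-4 * 0) + ((λz. 3) -3)) | E=∅ | A=∅ | R=∅]
1. [C=(-4 * 0) | E=∅ | A=∅ | R=[addR]]
2. [C=-4 | E=∅ | A=∅ | R=[mulR :: addR]]
3. [C=0 | E=∅ | A=∅ | R=[mulL(-4) :: addR]]
4. [C=((λz. 3) -3) | E=∅ | A=∅ | R=[addL(0)]]
5. [C=-3 | E=∅ | A=∅ | R=[app :: addL(0)]]
6. [C=(λz. 3) | E=∅ | A=[-3] | R=[addL(0)]]
7. [C=3 | E={z↦-3} | A=∅ | R=[addL(0)]]
→ final value 3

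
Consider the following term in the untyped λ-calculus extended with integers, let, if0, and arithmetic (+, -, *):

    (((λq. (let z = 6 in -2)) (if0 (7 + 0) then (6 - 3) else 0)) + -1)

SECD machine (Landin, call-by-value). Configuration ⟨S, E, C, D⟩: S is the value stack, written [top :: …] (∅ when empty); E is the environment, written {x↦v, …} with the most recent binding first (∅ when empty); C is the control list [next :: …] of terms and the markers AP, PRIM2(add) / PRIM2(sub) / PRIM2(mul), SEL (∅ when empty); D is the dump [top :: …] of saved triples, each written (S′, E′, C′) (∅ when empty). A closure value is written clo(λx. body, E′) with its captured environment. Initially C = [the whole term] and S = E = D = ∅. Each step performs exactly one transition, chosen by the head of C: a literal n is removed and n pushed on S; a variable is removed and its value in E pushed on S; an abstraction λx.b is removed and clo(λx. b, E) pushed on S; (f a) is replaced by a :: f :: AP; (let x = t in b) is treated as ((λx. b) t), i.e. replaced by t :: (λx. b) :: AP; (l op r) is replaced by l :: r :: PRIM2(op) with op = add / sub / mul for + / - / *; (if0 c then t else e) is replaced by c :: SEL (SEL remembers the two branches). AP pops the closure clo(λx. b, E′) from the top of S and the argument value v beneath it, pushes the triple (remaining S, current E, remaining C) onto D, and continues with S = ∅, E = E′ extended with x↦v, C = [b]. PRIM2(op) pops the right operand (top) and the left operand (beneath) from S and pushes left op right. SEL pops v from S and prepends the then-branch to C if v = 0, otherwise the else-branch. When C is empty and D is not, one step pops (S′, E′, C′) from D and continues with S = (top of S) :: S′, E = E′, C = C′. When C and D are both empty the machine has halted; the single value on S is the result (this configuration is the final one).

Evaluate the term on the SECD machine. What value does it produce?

Answer: -3

Execution trace:
step 0: [S=∅ | E=∅ | C=[(((λq. (let z = 6 in -2)) (if0 (7 + 0) then (6 - 3) else 0)) + -1)] | D=∅]
step 1: [S=∅ | E=∅ | C=[((λq. (let z = 6 in -2)) (if0 (7 + 0) then (6 - 3) else 0)) :: -1 :: PRIM2(add)] | D=∅]
step 2: [S=∅ | E=∅ | C=[(if0 (7 + 0) then (6 - 3) else 0) :: (λq. (let z = 6 in -2)) :: AP :: -1 :: PRIM2(add)] | D=∅]
step 3: [S=∅ | E=∅ | C=[(7 + 0) :: SEL :: (λq. (let z = 6 in -2)) :: AP :: -1 :: PRIM2(add)] | D=∅]
step 4: [S=∅ | E=∅ | C=[7 :: 0 :: PRIM2(add) :: SEL :: (λq. (let z = 6 in -2)) :: AP :: -1 :: PRIM2(add)] | D=∅]
step 5: [S=[7] | E=∅ | C=[0 :: PRIM2(add) :: SEL :: (λq. (let z = 6 in -2)) :: AP :: -1 :: PRIM2(add)] | D=∅]
step 6: [S=[0 :: 7] | E=∅ | C=[PRIM2(add) :: SEL :: (λq. (let z = 6 in -2)) :: AP :: -1 :: PRIM2(add)] | D=∅]
step 7: [S=[7] | E=∅ | C=[SEL :: (λq. (let z = 6 in -2)) :: AP :: -1 :: PRIM2(add)] | D=∅]
step 8: [S=∅ | E=∅ | C=[0 :: (λq. (let z = 6 in -2)) :: AP :: -1 :: PRIM2(add)] | D=∅]
step 9: [S=[0] | E=∅ | C=[(λq. (let z = 6 in -2)) :: AP :: -1 :: PRIM2(add)] | D=∅]
step 10: [S=[clo(λq. (let z = 6 in -2), ∅) :: 0] | E=∅ | C=[AP :: -1 :: PRIM2(add)] | D=∅]
step 11: [S=∅ | E={q↦0} | C=[(let z = 6 in -2)] | D=[(∅, ∅, [-1 :: PRIM2(add)])]]
step 12: [S=∅ | E={q↦0} | C=[6 :: (λz. -2) :: AP] | D=[(∅, ∅, [-1 :: PRIM2(add)])]]
step 13: [S=[6] | E={q↦0} | C=[(λz. -2) :: AP] | D=[(∅, ∅, [-1 :: PRIM2(add)])]]
step 14: [S=[clo(λz. -2, {q↦0}) :: 6] | E={q↦0} | C=[AP] | D=[(∅, ∅, [-1 :: PRIM2(add)])]]
step 15: [S=∅ | E={z↦6, q↦0} | C=[-2] | D=[(∅, {q↦0}, ∅) :: (∅, ∅, [-1 :: PRIM2(add)])]]
step 16: [S=[-2] | E={z↦6, q↦0} | C=∅ | D=[(∅, {q↦0}, ∅) :: (∅, ∅, [-1 :: PRIM2(add)])]]
step 17: [S=[-2] | E={q↦0} | C=∅ | D=[(∅, ∅, [-1 :: PRIM2(add)])]]
step 18: [S=[-2] | E=∅ | C=[-1 :: PRIM2(add)] | D=∅]
step 19: [S=[-1 :: -2] | E=∅ | C=[PRIM2(add)] | D=∅]
step 20: [S=[-3] | E=∅ | C=∅ | D=∅]
→ final value -3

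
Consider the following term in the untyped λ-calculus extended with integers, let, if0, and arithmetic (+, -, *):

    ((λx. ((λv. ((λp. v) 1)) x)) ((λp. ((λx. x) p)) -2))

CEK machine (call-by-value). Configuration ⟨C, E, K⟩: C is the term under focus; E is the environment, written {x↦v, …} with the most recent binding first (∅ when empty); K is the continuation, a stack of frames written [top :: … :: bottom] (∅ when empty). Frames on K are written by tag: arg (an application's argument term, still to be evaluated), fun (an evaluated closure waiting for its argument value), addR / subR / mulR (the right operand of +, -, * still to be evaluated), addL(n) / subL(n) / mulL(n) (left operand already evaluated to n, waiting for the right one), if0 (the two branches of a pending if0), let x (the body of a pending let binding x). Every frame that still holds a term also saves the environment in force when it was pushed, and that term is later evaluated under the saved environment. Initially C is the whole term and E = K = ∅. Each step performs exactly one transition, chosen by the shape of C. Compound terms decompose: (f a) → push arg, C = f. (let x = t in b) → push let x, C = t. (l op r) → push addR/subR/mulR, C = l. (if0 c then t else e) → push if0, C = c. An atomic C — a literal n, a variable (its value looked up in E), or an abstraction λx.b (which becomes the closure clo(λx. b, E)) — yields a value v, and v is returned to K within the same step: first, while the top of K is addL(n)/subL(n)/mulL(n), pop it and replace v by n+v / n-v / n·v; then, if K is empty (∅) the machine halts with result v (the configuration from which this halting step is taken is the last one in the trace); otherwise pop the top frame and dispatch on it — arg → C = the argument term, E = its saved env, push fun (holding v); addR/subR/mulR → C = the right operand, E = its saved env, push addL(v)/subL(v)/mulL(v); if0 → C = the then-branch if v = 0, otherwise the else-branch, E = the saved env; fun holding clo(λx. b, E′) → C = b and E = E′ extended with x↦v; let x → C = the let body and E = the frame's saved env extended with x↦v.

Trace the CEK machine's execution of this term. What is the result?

t=0: [C=((λx. ((λv. ((λp. v) 1)) x)) ((λp. ((λx. x) p)) -2)) | E=∅ | K=∅]
t=1: [C=(λx. ((λv. ((λp. v) 1)) x)) | E=∅ | K=[arg]]
t=2: [C=((λp. ((λx. x) p)) -2) | E=∅ | K=[fun]]
t=3: [C=(λp. ((λx. x) p)) | E=∅ | K=[arg :: fun]]
t=4: [C=-2 | E=∅ | K=[fun :: fun]]
t=5: [C=((λx. x) p) | E={p↦-2} | K=[fun]]
t=6: [C=(λx. x) | E={p↦-2} | K=[arg :: fun]]
t=7: [C=p | E={p↦-2} | K=[fun :: fun]]
t=8: [C=x | E={x↦-2, p↦-2} | K=[fun]]
t=9: [C=((λv. ((λp. v) 1)) x) | E={x↦-2} | K=∅]
t=10: [C=(λv. ((λp. v) 1)) | E={x↦-2} | K=[arg]]
t=11: [C=x | E={x↦-2} | K=[fun]]
t=12: [C=((λp. v) 1) | E={v↦-2, x↦-2} | K=∅]
t=13: [C=(λp. v) | E={v↦-2, x↦-2} | K=[arg]]
t=14: [C=1 | E={v↦-2, x↦-2} | K=[fun]]
t=15: [C=v | E={p↦1, v↦-2, x↦-2} | K=∅]
→ final value -2

Answer: -2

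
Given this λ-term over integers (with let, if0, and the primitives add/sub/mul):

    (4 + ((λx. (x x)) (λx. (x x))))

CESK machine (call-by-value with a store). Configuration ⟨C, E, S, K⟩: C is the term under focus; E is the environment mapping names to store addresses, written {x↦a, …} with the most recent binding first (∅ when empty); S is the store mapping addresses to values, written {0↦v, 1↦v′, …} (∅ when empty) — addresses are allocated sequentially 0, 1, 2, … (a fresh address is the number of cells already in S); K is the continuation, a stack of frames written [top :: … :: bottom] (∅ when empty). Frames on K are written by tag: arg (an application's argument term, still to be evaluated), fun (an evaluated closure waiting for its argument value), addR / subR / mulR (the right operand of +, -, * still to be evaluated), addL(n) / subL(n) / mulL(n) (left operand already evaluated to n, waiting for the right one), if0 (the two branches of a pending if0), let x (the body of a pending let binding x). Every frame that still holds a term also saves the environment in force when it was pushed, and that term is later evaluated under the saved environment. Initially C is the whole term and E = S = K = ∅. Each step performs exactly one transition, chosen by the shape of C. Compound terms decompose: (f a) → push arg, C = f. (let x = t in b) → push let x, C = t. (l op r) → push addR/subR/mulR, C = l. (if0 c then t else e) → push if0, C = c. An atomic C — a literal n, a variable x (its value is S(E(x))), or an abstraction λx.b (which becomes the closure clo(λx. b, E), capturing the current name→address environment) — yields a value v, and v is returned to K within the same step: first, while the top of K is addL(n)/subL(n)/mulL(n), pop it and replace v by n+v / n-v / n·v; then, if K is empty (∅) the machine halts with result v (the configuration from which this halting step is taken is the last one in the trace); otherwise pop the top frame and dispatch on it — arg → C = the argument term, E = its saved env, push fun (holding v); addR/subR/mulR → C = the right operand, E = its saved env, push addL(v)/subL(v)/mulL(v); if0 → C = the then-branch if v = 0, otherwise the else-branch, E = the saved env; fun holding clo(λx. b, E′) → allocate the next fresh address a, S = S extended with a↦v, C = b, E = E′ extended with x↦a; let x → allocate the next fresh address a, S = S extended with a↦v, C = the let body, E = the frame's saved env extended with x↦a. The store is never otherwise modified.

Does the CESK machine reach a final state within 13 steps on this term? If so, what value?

Answer: DIVERGES (no final state within 13 steps)

Execution trace:
t=0: <C=(4 + ((λx. (x x)) (λx. (x x)))), E=∅, S=∅, K=∅>
t=1: <C=4, E=∅, S=∅, K=[addR]>
t=2: <C=((λx. (x x)) (λx. (x x))), E=∅, S=∅, K=[addL(4)]>
t=3: <C=(λx. (x x)), E=∅, S=∅, K=[arg :: addL(4)]>
t=4: <C=(λx. (x x)), E=∅, S=∅, K=[fun :: addL(4)]>
t=5: <C=(x x), E={x↦0}, S={0↦clo(λx. (x x), ∅)}, K=[addL(4)]>
t=6: <C=x, E={x↦0}, S={0↦clo(λx. (x x), ∅)}, K=[arg :: addL(4)]>
t=7: <C=x, E={x↦0}, S={0↦clo(λx. (x x), ∅)}, K=[fun :: addL(4)]>
t=8: <C=(x x), E={x↦1}, S={0↦clo(λx. (x x), ∅), 1↦clo(λx. (x x), ∅)}, K=[addL(4)]>
t=9: <C=x, E={x↦1}, S={0↦clo(λx. (x x), ∅), 1↦clo(λx. (x x), ∅)}, K=[arg :: addL(4)]>
t=10: <C=x, E={x↦1}, S={0↦clo(λx. (x x), ∅), 1↦clo(λx. (x x), ∅)}, K=[fun :: addL(4)]>
t=11: <C=(x x), E={x↦2}, S={0↦clo(λx. (x x), ∅), 1↦clo(λx. (x x), ∅), 2↦clo(λx. (x x), ∅)}, K=[addL(4)]>
t=12: <C=x, E={x↦2}, S={0↦clo(λx. (x x), ∅), 1↦clo(λx. (x x), ∅), 2↦clo(λx. (x x), ∅)}, K=[arg :: addL(4)]>
t=13: <C=x, E={x↦2}, S={0↦clo(λx. (x x), ∅), 1↦clo(λx. (x x), ∅), 2↦clo(λx. (x x), ∅)}, K=[fun :: addL(4)]>
→ 13 transitions taken and the configuration is still not final: no result within 13 steps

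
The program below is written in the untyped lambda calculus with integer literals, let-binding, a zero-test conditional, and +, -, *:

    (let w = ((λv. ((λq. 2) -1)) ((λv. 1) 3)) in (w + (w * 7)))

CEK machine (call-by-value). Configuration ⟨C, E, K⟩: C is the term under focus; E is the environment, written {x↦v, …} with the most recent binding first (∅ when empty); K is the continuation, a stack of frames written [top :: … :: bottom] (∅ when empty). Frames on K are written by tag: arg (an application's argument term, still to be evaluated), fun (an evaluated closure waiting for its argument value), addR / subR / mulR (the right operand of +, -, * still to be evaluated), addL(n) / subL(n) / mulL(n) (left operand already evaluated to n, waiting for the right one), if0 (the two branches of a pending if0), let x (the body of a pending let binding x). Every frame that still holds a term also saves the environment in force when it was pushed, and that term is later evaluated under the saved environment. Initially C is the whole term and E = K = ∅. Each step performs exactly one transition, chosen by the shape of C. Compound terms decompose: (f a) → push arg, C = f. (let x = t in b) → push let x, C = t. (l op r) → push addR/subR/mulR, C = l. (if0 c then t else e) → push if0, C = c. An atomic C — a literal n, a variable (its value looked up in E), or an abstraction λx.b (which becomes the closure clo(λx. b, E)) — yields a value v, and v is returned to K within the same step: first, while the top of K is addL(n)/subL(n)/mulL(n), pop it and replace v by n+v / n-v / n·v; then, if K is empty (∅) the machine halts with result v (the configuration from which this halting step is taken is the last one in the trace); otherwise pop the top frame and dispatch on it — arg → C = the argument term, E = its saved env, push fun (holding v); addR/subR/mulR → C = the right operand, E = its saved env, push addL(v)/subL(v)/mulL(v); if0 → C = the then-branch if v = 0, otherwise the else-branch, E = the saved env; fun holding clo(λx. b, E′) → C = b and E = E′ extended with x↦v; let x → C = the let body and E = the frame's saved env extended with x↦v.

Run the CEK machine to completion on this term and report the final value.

step 0: [C=(let w = ((λv. ((λq. 2) -1)) ((λv. 1) 3)) in (w + (w * 7))) | E=∅ | K=∅]
step 1: [C=((λv. ((λq. 2) -1)) ((λv. 1) 3)) | E=∅ | K=[let w]]
step 2: [C=(λv. ((λq. 2) -1)) | E=∅ | K=[arg :: let w]]
step 3: [C=((λv. 1) 3) | E=∅ | K=[fun :: let w]]
step 4: [C=(λv. 1) | E=∅ | K=[arg :: fun :: let w]]
step 5: [C=3 | E=∅ | K=[fun :: fun :: let w]]
step 6: [C=1 | E={v↦3} | K=[fun :: let w]]
step 7: [C=((λq. 2) -1) | E={v↦1} | K=[let w]]
step 8: [C=(λq. 2) | E={v↦1} | K=[arg :: let w]]
step 9: [C=-1 | E={v↦1} | K=[fun :: let w]]
step 10: [C=2 | E={q↦-1, v↦1} | K=[let w]]
step 11: [C=(w + (w * 7)) | E={w↦2} | K=∅]
step 12: [C=w | E={w↦2} | K=[addR]]
step 13: [C=(w * 7) | E={w↦2} | K=[addL(2)]]
step 14: [C=w | E={w↦2} | K=[mulR :: addL(2)]]
step 15: [C=7 | E={w↦2} | K=[mulL(2) :: addL(2)]]
→ final value 16

Answer: 16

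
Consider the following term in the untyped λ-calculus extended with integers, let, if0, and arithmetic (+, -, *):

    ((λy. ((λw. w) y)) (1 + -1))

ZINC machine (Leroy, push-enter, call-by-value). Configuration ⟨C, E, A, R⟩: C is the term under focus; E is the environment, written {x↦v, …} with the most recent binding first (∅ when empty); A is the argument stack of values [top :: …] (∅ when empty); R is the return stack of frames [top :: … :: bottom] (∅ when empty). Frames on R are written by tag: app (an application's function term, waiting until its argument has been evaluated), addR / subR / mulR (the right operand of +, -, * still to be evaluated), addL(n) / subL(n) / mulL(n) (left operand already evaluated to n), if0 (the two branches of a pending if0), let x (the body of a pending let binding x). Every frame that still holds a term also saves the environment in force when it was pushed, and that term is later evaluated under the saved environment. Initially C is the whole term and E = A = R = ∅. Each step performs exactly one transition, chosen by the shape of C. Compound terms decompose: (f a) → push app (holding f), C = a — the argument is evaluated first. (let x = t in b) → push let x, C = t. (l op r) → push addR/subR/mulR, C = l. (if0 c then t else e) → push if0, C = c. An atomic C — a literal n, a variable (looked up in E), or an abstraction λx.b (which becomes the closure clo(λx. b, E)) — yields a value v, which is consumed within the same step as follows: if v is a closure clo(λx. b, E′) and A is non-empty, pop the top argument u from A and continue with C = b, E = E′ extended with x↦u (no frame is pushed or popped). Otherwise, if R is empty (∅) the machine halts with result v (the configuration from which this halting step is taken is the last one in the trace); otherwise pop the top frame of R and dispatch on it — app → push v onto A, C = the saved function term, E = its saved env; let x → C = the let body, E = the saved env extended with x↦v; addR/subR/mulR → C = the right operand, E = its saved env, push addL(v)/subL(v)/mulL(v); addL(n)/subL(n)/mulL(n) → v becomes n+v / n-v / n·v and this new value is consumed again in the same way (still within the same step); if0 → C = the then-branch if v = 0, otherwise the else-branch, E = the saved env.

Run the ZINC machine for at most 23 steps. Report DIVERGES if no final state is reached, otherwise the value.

step 0: ⟨C=((λy. ((λw. w) y)) (1 + -1)); E=∅; A=∅; R=∅⟩
step 1: ⟨C=(1 + -1); E=∅; A=∅; R=[app]⟩
step 2: ⟨C=1; E=∅; A=∅; R=[addR :: app]⟩
step 3: ⟨C=-1; E=∅; A=∅; R=[addL(1) :: app]⟩
step 4: ⟨C=(λy. ((λw. w) y)); E=∅; A=[0]; R=∅⟩
step 5: ⟨C=((λw. w) y); E={y↦0}; A=∅; R=∅⟩
step 6: ⟨C=y; E={y↦0}; A=∅; R=[app]⟩
step 7: ⟨C=(λw. w); E={y↦0}; A=[0]; R=∅⟩
step 8: ⟨C=w; E={w↦0, y↦0}; A=∅; R=∅⟩
→ final value 0

Answer: 0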